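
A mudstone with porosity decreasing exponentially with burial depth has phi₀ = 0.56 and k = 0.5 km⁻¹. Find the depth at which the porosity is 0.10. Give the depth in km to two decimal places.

3.45 km

Invert Athy's law: z = ln(phi₀/phi) / k
z = ln(0.56/0.1) / 0.5 = ln(5.6) / 0.5 = 1.7228 / 0.5 = 3.446 km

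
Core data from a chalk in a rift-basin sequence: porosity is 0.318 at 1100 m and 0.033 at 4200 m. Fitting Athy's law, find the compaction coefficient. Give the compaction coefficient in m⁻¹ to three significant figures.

0.000731 m⁻¹

Working in km (1 km = 1000 m; β in km⁻¹ = β in m⁻¹ × 1000):
Athy: φ(z) = φ₀ e^(−βz) ⇒ φ₁/φ₂ = e^{β(z₂−z₁)} ⇒ β = ln(φ₁/φ₂)/(z₂−z₁)
β = ln(0.318/0.033) / (4.2 − 1.1) = ln(9.636) / 3.1 = 2.2655 / 3.1 = 0.7308 km⁻¹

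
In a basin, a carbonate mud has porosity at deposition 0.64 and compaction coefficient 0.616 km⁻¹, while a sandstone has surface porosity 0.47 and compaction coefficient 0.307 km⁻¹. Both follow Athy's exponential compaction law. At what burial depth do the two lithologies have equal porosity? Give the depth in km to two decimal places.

Set n₀ₐ e^(−βₐz) = n₀ᵦ e^(−βᵦz) ⇒ ln(n₀ₐ/n₀ᵦ) = (βₐ − βᵦ)·z
z = ln(0.64/0.47) / (0.616 − 0.307) = 0.3087 / 0.309 = 0.999 km

1.00 km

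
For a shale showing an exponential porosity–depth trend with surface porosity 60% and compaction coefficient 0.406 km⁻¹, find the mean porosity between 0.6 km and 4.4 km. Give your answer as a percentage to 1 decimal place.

24.0%

⟨n⟩ = (1/(d₂−d₁)) ∫ n₀ e^(−cd) dd = n₀·(e^(−c·d₁) − e^(−c·d₂)) / (c·(d₂−d₁))
e^(−0.406×0.6) = 0.7838; e^(−0.406×4.4) = 0.1676
⟨n⟩ = 0.6 × (0.7838 − 0.1676) / (0.406 × 3.8) = 0.6 × 0.3994 = 0.2397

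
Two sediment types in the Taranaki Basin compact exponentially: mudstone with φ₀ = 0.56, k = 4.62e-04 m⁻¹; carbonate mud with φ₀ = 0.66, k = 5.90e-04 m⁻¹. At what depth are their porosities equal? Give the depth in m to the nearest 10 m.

1280 m

Working in km (1 km = 1000 m; k in km⁻¹ = k in m⁻¹ × 1000):
Set φ₀ₐ e^(−kₐz) = φ₀ᵦ e^(−kᵦz) ⇒ ln(φ₀ₐ/φ₀ᵦ) = (kₐ − kᵦ)·z
z = ln(0.56/0.66) / (0.462 − 0.59) = -0.1643 / -0.128 = 1.284 km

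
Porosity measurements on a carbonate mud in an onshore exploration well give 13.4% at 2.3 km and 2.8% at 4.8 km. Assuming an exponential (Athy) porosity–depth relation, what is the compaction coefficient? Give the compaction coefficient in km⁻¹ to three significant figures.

Athy: phi(Z) = phi₀ e^(−βZ) ⇒ phi₁/phi₂ = e^{β(Z₂−Z₁)} ⇒ β = ln(phi₁/phi₂)/(Z₂−Z₁)
β = ln(0.134/0.028) / (4.8 − 2.3) = ln(4.786) / 2.5 = 1.5656 / 2.5 = 0.6263 km⁻¹

0.626 km⁻¹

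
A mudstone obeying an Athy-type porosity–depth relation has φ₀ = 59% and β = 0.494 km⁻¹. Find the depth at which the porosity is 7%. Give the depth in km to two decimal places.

4.32 km

Invert Athy's law: d = ln(φ₀/φ) / β
d = ln(0.59/0.07) / 0.494 = ln(8.429) / 0.494 = 2.1316 / 0.494 = 4.315 km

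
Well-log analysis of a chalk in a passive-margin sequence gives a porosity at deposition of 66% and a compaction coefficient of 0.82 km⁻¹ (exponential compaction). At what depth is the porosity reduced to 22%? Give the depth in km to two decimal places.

Invert Athy's law: Z = ln(φ₀/φ) / c
Z = ln(0.66/0.22) / 0.82 = ln(3) / 0.82 = 1.0986 / 0.82 = 1.340 km

1.34 km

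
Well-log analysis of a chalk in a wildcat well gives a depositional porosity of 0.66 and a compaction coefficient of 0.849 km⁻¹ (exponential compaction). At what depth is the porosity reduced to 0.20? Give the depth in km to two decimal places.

Invert Athy's law: Z = ln(phi₀/phi) / k
Z = ln(0.66/0.2) / 0.849 = ln(3.3) / 0.849 = 1.1939 / 0.849 = 1.406 km

1.41 km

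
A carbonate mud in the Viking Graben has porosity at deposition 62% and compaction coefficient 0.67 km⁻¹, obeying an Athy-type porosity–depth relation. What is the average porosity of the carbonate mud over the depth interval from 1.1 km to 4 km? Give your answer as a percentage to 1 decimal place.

⟨n⟩ = (1/(z₂−z₁)) ∫ n₀ e^(−βz) dz = n₀·(e^(−β·z₁) − e^(−β·z₂)) / (β·(z₂−z₁))
e^(−0.67×1.1) = 0.4785; e^(−0.67×4) = 0.0686
⟨n⟩ = 0.62 × (0.4785 − 0.0686) / (0.67 × 2.9) = 0.62 × 0.2110 = 0.1308

13.1%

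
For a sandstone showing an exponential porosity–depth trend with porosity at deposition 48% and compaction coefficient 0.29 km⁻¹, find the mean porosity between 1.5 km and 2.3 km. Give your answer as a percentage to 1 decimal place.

27.7%

⟨φ⟩ = (1/(z₂−z₁)) ∫ φ₀ e^(−βz) dz = φ₀·(e^(−β·z₁) − e^(−β·z₂)) / (β·(z₂−z₁))
e^(−0.29×1.5) = 0.6473; e^(−0.29×2.3) = 0.5132
⟨φ⟩ = 0.48 × (0.6473 − 0.5132) / (0.29 × 0.8) = 0.48 × 0.5777 = 0.2773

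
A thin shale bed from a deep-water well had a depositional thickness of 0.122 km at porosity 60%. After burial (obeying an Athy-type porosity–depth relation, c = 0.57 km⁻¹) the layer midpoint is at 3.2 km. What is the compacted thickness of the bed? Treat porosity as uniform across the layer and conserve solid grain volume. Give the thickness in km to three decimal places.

0.054 km

Porosity at 3.2 km: φ = 0.6·exp(−0.57×3.2) = 0.0968
Solid-volume conservation: h(1−φ) = h₀(1−φ₀) ⇒ h = h₀·(1−φ₀)/(1−φ)
h = 0.122 × (1 − 0.6)/(1 − 0.0968) = 0.122 × 0.4429 = 0.0540 km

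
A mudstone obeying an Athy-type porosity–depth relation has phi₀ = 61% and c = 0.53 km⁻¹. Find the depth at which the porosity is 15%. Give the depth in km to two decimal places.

2.65 km

Invert Athy's law: d = ln(phi₀/phi) / c
d = ln(0.61/0.15) / 0.53 = ln(4.067) / 0.53 = 1.4028 / 0.53 = 2.647 km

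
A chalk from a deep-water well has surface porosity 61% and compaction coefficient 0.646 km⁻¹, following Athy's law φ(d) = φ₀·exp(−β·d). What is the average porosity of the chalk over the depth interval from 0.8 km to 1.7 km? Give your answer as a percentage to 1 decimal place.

⟨φ⟩ = (1/(d₂−d₁)) ∫ φ₀ e^(−βd) dd = φ₀·(e^(−β·d₁) − e^(−β·d₂)) / (β·(d₂−d₁))
e^(−0.646×0.8) = 0.5964; e^(−0.646×1.7) = 0.3335
⟨φ⟩ = 0.61 × (0.5964 − 0.3335) / (0.646 × 0.9) = 0.61 × 0.4523 = 0.2759

27.6%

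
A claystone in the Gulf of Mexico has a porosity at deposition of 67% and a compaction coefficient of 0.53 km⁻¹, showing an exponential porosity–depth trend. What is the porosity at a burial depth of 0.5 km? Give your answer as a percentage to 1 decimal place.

φ = φ₀·exp(−β·z) = 0.67 × exp(−0.53 × 0.5) = 0.67 × exp(−0.265)
  = 0.67 × 0.7672 = 0.5140

51.4%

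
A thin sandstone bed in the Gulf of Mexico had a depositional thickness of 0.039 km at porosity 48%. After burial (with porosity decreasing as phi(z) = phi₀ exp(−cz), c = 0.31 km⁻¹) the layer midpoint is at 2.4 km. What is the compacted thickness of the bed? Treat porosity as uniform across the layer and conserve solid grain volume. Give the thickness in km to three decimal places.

Porosity at 2.4 km: phi = 0.48·exp(−0.31×2.4) = 0.2281
Solid-volume conservation: h(1−phi) = h₀(1−phi₀) ⇒ h = h₀·(1−phi₀)/(1−phi)
h = 0.039 × (1 − 0.48)/(1 − 0.2281) = 0.039 × 0.6737 = 0.0263 km

0.026 km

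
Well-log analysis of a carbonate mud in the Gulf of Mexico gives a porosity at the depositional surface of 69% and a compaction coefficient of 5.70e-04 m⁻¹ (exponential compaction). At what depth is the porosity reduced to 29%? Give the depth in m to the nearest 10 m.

1520 m

Working in km (1 km = 1000 m; k in km⁻¹ = k in m⁻¹ × 1000):
Invert Athy's law: d = ln(phi₀/phi) / k
d = ln(0.69/0.29) / 0.57 = ln(2.379) / 0.57 = 0.8668 / 0.57 = 1.521 km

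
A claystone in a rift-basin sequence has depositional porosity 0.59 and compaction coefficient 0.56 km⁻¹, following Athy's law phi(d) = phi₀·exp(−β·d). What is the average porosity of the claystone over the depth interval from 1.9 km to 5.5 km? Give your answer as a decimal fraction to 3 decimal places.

0.088

⟨phi⟩ = (1/(d₂−d₁)) ∫ phi₀ e^(−βd) dd = phi₀·(e^(−β·d₁) − e^(−β·d₂)) / (β·(d₂−d₁))
e^(−0.56×1.9) = 0.3451; e^(−0.56×5.5) = 0.0460
⟨phi⟩ = 0.59 × (0.3451 − 0.0460) / (0.56 × 3.6) = 0.59 × 0.1484 = 0.0875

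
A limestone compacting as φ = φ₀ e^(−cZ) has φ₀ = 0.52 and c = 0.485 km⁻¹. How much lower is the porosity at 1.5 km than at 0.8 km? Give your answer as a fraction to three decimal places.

φ(0.8) = 0.52·e^(−0.485×0.8) = 0.3528
φ(1.5) = 0.52·e^(−0.485×1.5) = 0.2512
Δφ = 0.3528 − 0.2512 = 0.1016

0.102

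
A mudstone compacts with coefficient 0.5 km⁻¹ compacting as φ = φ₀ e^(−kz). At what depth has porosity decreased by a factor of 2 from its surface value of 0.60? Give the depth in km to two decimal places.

φ/φ₀ = 1/2 ⇒ exp(−k·z) = 1/2 ⇒ z = ln(2) / k
z = 0.6931 / 0.5 = 1.386 km

1.39 km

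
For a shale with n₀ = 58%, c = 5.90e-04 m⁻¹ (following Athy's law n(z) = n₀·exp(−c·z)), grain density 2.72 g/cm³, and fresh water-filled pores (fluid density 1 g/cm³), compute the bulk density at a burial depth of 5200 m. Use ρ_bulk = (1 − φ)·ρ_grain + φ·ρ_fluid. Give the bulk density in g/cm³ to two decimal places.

Working in km (1 km = 1000 m; c in km⁻¹ = c in m⁻¹ × 1000):
Porosity at depth: n = 0.58·exp(−0.59×5.2) = 0.58×0.0465 = 0.0270
Bulk density: ρ_b = (1−n)ρ_g + n·ρ_f = 0.9730×2.72 + 0.0270×1
       = 2.647 + 0.027 = 2.674 g/cm³

2.67 g/cm³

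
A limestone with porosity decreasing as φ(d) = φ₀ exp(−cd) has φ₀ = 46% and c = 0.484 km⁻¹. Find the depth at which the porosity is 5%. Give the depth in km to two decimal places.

4.59 km

Invert Athy's law: d = ln(φ₀/φ) / c
d = ln(0.46/0.05) / 0.484 = ln(9.2) / 0.484 = 2.2192 / 0.484 = 4.585 km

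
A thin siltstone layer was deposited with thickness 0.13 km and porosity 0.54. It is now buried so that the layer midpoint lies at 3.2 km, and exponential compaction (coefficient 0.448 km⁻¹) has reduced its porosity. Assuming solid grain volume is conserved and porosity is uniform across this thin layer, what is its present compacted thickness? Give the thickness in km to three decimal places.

0.069 km

Porosity at 3.2 km: φ = 0.54·exp(−0.448×3.2) = 0.1288
Solid-volume conservation: h(1−φ) = h₀(1−φ₀) ⇒ h = h₀·(1−φ₀)/(1−φ)
h = 0.13 × (1 − 0.54)/(1 − 0.1288) = 0.13 × 0.5280 = 0.0686 km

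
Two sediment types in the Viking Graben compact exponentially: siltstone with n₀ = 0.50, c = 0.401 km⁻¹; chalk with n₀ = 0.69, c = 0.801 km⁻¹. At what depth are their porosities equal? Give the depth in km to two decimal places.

0.81 km

Set n₀ₐ e^(−cₐZ) = n₀ᵦ e^(−cᵦZ) ⇒ ln(n₀ₐ/n₀ᵦ) = (cₐ − cᵦ)·Z
Z = ln(0.5/0.69) / (0.401 − 0.801) = -0.3221 / -0.4 = 0.805 km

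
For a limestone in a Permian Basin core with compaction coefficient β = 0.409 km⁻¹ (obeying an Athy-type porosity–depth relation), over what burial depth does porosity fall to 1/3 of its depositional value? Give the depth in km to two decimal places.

phi/phi₀ = 1/3 ⇒ exp(−β·Z) = 1/3 ⇒ Z = ln(3) / β
Z = 1.0986 / 0.409 = 2.686 km

2.69 km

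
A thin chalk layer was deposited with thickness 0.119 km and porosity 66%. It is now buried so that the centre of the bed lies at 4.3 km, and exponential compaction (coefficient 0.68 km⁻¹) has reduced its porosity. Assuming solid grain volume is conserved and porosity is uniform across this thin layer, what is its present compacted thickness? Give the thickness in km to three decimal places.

Porosity at 4.3 km: n = 0.66·exp(−0.68×4.3) = 0.0355
Solid-volume conservation: h(1−n) = h₀(1−n₀) ⇒ h = h₀·(1−n₀)/(1−n)
h = 0.119 × (1 − 0.66)/(1 − 0.0355) = 0.119 × 0.3525 = 0.0419 km

0.042 km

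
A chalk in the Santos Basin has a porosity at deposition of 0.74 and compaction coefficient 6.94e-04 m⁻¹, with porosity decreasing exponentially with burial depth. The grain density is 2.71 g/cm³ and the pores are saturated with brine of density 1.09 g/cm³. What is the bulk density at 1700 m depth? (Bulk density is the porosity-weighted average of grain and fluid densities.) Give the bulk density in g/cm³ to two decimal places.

Working in km (1 km = 1000 m; k in km⁻¹ = k in m⁻¹ × 1000):
Porosity at depth: n = 0.74·exp(−0.694×1.7) = 0.74×0.3073 = 0.2274
Bulk density: ρ_b = (1−n)ρ_g + n·ρ_f = 0.7726×2.71 + 0.2274×1.09
       = 2.094 + 0.248 = 2.342 g/cm³

2.34 g/cm³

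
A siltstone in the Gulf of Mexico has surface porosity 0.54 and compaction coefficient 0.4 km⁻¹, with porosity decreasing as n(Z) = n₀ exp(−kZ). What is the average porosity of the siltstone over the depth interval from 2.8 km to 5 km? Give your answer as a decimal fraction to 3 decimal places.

0.117

⟨n⟩ = (1/(Z₂−Z₁)) ∫ n₀ e^(−kZ) dZ = n₀·(e^(−k·Z₁) − e^(−k·Z₂)) / (k·(Z₂−Z₁))
e^(−0.4×2.8) = 0.3263; e^(−0.4×5) = 0.1353
⟨n⟩ = 0.54 × (0.3263 − 0.1353) / (0.4 × 2.2) = 0.54 × 0.2170 = 0.1172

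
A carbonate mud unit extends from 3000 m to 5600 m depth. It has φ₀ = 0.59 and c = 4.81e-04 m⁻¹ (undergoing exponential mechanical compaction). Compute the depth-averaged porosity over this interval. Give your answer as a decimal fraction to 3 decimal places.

0.080

Working in km (1 km = 1000 m; c in km⁻¹ = c in m⁻¹ × 1000):
⟨φ⟩ = (1/(Z₂−Z₁)) ∫ φ₀ e^(−cZ) dZ = φ₀·(e^(−c·Z₁) − e^(−c·Z₂)) / (c·(Z₂−Z₁))
e^(−0.481×3) = 0.2362; e^(−0.481×5.6) = 0.0676
⟨φ⟩ = 0.59 × (0.2362 − 0.0676) / (0.481 × 2.6) = 0.59 × 0.1348 = 0.0795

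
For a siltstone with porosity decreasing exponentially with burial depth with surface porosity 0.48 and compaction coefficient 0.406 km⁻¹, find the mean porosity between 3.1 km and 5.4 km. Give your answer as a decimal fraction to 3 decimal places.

0.089

⟨phi⟩ = (1/(Z₂−Z₁)) ∫ phi₀ e^(−βZ) dZ = phi₀·(e^(−β·Z₁) − e^(−β·Z₂)) / (β·(Z₂−Z₁))
e^(−0.406×3.1) = 0.2841; e^(−0.406×5.4) = 0.1116
⟨phi⟩ = 0.48 × (0.2841 − 0.1116) / (0.406 × 2.3) = 0.48 × 0.1846 = 0.0886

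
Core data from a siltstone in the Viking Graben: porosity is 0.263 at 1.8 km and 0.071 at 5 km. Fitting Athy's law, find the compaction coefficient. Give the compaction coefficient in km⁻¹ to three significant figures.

0.409 km⁻¹

Athy: φ(d) = φ₀ e^(−βd) ⇒ φ₁/φ₂ = e^{β(d₂−d₁)} ⇒ β = ln(φ₁/φ₂)/(d₂−d₁)
β = ln(0.263/0.071) / (5 − 1.8) = ln(3.704) / 3.2 = 1.3095 / 3.2 = 0.4092 km⁻¹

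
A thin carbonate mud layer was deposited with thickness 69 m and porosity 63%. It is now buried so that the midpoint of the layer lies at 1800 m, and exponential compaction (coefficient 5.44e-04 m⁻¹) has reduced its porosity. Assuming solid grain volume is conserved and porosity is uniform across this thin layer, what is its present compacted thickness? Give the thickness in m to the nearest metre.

Working in km (1 km = 1000 m; k in km⁻¹ = k in m⁻¹ × 1000):
Porosity at 1.8 km: phi = 0.63·exp(−0.544×1.8) = 0.2366
Solid-volume conservation: h(1−phi) = h₀(1−phi₀) ⇒ h = h₀·(1−phi₀)/(1−phi)
h = 0.069 × (1 − 0.63)/(1 − 0.2366) = 0.069 × 0.4847 = 0.0334 km

33 m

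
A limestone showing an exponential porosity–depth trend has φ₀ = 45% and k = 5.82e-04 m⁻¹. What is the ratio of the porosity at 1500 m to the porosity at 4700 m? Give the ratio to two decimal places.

Working in km (1 km = 1000 m; k in km⁻¹ = k in m⁻¹ × 1000):
φ(Z₁)/φ(Z₂) = e^(−k·Z₁)/e^(−k·Z₂) = e^{k(Z₂−Z₁)}
= exp(0.582 × 3.2) = exp(1.862) = 6.4392

6.44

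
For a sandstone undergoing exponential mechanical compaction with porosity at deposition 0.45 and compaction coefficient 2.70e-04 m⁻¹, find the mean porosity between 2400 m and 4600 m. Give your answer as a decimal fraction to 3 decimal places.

Working in km (1 km = 1000 m; β in km⁻¹ = β in m⁻¹ × 1000):
⟨n⟩ = (1/(z₂−z₁)) ∫ n₀ e^(−βz) dz = n₀·(e^(−β·z₁) − e^(−β·z₂)) / (β·(z₂−z₁))
e^(−0.27×2.4) = 0.5231; e^(−0.27×4.6) = 0.2888
⟨n⟩ = 0.45 × (0.5231 − 0.2888) / (0.27 × 2.2) = 0.45 × 0.3944 = 0.1775

0.177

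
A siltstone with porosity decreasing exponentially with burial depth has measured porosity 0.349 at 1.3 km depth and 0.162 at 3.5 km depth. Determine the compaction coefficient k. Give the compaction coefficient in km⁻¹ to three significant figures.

Athy: φ(d) = φ₀ e^(−kd) ⇒ φ₁/φ₂ = e^{k(d₂−d₁)} ⇒ k = ln(φ₁/φ₂)/(d₂−d₁)
k = ln(0.349/0.162) / (3.5 − 1.3) = ln(2.154) / 2.2 = 0.7675 / 2.2 = 0.3489 km⁻¹

0.349 km⁻¹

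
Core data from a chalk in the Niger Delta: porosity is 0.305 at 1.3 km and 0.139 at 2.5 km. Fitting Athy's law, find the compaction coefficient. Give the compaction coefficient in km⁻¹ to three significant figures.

0.655 km⁻¹

Athy: φ(d) = φ₀ e^(−cd) ⇒ φ₁/φ₂ = e^{c(d₂−d₁)} ⇒ c = ln(φ₁/φ₂)/(d₂−d₁)
c = ln(0.305/0.139) / (2.5 − 1.3) = ln(2.194) / 1.2 = 0.7858 / 1.2 = 0.6549 km⁻¹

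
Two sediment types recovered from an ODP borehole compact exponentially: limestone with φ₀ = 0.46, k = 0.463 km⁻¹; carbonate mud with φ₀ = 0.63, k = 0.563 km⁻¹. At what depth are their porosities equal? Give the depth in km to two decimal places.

Set φ₀ₐ e^(−kₐd) = φ₀ᵦ e^(−kᵦd) ⇒ ln(φ₀ₐ/φ₀ᵦ) = (kₐ − kᵦ)·d
d = ln(0.46/0.63) / (0.463 − 0.563) = -0.3145 / -0.1 = 3.145 km

3.14 km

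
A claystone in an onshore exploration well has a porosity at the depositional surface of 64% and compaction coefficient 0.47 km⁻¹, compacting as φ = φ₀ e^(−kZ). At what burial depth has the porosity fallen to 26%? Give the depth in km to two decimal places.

1.92 km

Invert Athy's law: Z = ln(φ₀/φ) / k
Z = ln(0.64/0.26) / 0.47 = ln(2.462) / 0.47 = 0.9008 / 0.47 = 1.917 km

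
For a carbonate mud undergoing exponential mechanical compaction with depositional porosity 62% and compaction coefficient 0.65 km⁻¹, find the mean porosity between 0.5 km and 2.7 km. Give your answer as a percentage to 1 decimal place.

23.8%

⟨φ⟩ = (1/(Z₂−Z₁)) ∫ φ₀ e^(−kZ) dZ = φ₀·(e^(−k·Z₁) − e^(−k·Z₂)) / (k·(Z₂−Z₁))
e^(−0.65×0.5) = 0.7225; e^(−0.65×2.7) = 0.1729
⟨φ⟩ = 0.62 × (0.7225 − 0.1729) / (0.65 × 2.2) = 0.62 × 0.3843 = 0.2383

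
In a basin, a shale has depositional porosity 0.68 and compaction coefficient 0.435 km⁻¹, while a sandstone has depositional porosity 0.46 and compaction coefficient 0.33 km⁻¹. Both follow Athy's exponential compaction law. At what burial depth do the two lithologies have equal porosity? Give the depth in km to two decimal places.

3.72 km

Set φ₀ₐ e^(−βₐz) = φ₀ᵦ e^(−βᵦz) ⇒ ln(φ₀ₐ/φ₀ᵦ) = (βₐ − βᵦ)·z
z = ln(0.68/0.46) / (0.435 − 0.33) = 0.3909 / 0.105 = 3.723 km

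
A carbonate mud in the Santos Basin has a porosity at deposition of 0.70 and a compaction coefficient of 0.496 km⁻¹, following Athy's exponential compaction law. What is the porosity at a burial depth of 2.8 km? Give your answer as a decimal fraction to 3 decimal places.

φ = φ₀·exp(−k·z) = 0.7 × exp(−0.496 × 2.8) = 0.7 × exp(−1.389)
  = 0.7 × 0.2494 = 0.1746

0.175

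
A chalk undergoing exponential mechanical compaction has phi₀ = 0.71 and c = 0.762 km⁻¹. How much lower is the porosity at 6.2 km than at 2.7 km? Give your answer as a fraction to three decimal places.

phi(2.7) = 0.71·e^(−0.762×2.7) = 0.0907
phi(6.2) = 0.71·e^(−0.762×6.2) = 0.0063
Δphi = 0.0907 − 0.0063 = 0.0844

0.084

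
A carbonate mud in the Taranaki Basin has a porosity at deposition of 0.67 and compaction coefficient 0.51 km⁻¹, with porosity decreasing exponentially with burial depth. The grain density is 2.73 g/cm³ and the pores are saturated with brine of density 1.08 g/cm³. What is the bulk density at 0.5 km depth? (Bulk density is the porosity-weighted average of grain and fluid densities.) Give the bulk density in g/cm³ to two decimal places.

Porosity at depth: n = 0.67·exp(−0.51×0.5) = 0.67×0.7749 = 0.5192
Bulk density: ρ_b = (1−n)ρ_g + n·ρ_f = 0.4808×2.73 + 0.5192×1.08
       = 1.313 + 0.561 = 1.873 g/cm³

1.87 g/cm³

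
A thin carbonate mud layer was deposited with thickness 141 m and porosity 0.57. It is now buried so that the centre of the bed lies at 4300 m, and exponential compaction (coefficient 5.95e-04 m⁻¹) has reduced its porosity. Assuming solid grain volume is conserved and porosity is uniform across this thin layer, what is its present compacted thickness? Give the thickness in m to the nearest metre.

Working in km (1 km = 1000 m; k in km⁻¹ = k in m⁻¹ × 1000):
Porosity at 4.3 km: n = 0.57·exp(−0.595×4.3) = 0.0441
Solid-volume conservation: h(1−n) = h₀(1−n₀) ⇒ h = h₀·(1−n₀)/(1−n)
h = 0.141 × (1 − 0.57)/(1 − 0.0441) = 0.141 × 0.4499 = 0.0634 km

63 m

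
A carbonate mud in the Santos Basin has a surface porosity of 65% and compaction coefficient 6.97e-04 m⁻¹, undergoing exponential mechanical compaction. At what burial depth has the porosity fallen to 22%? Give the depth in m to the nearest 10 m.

Working in km (1 km = 1000 m; β in km⁻¹ = β in m⁻¹ × 1000):
Invert Athy's law: d = ln(n₀/n) / β
d = ln(0.65/0.22) / 0.697 = ln(2.955) / 0.697 = 1.0833 / 0.697 = 1.554 km

1550 m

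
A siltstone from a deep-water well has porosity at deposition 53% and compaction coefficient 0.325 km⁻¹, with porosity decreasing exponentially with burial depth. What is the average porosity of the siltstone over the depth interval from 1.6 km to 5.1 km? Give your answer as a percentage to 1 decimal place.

⟨n⟩ = (1/(d₂−d₁)) ∫ n₀ e^(−βd) dd = n₀·(e^(−β·d₁) − e^(−β·d₂)) / (β·(d₂−d₁))
e^(−0.325×1.6) = 0.5945; e^(−0.325×5.1) = 0.1906
⟨n⟩ = 0.53 × (0.5945 − 0.1906) / (0.325 × 3.5) = 0.53 × 0.3551 = 0.1882

18.8%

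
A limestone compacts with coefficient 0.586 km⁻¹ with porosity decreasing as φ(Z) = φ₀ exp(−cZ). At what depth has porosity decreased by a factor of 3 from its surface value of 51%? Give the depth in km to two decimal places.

1.87 km

φ/φ₀ = 1/3 ⇒ exp(−c·Z) = 1/3 ⇒ Z = ln(3) / c
Z = 1.0986 / 0.586 = 1.875 km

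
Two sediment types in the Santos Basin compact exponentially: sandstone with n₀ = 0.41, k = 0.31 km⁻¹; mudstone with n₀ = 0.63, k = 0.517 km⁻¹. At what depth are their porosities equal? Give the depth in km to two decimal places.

2.08 km

Set n₀ₐ e^(−kₐd) = n₀ᵦ e^(−kᵦd) ⇒ ln(n₀ₐ/n₀ᵦ) = (kₐ − kᵦ)·d
d = ln(0.41/0.63) / (0.31 − 0.517) = -0.4296 / -0.207 = 2.075 km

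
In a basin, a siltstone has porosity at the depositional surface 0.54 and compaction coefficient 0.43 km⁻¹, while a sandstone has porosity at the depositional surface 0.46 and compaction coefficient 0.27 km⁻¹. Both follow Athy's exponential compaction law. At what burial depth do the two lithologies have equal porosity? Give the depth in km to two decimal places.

Set φ₀ₐ e^(−βₐd) = φ₀ᵦ e^(−βᵦd) ⇒ ln(φ₀ₐ/φ₀ᵦ) = (βₐ − βᵦ)·d
d = ln(0.54/0.46) / (0.43 − 0.27) = 0.1603 / 0.16 = 1.002 km

1.00 km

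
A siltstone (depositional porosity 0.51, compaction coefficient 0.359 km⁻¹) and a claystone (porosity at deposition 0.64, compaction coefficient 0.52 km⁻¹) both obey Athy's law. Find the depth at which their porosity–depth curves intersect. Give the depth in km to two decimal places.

1.41 km

Set n₀ₐ e^(−βₐz) = n₀ᵦ e^(−βᵦz) ⇒ ln(n₀ₐ/n₀ᵦ) = (βₐ − βᵦ)·z
z = ln(0.51/0.64) / (0.359 − 0.52) = -0.2271 / -0.161 = 1.410 km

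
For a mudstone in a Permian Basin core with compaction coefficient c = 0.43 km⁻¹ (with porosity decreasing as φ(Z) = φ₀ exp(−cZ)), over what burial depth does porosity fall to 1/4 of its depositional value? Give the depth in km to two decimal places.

φ/φ₀ = 1/4 ⇒ exp(−c·Z) = 1/4 ⇒ Z = ln(4) / c
Z = 1.3863 / 0.43 = 3.224 km

3.22 km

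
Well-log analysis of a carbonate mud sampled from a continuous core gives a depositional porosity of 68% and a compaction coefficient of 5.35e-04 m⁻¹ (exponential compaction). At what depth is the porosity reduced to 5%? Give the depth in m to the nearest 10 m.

4880 m

Working in km (1 km = 1000 m; c in km⁻¹ = c in m⁻¹ × 1000):
Invert Athy's law: z = ln(φ₀/φ) / c
z = ln(0.68/0.05) / 0.535 = ln(13.6) / 0.535 = 2.6101 / 0.535 = 4.879 km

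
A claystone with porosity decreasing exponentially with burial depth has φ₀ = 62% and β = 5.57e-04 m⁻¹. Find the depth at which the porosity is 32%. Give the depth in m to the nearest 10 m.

Working in km (1 km = 1000 m; β in km⁻¹ = β in m⁻¹ × 1000):
Invert Athy's law: Z = ln(φ₀/φ) / β
Z = ln(0.62/0.32) / 0.557 = ln(1.938) / 0.557 = 0.6614 / 0.557 = 1.187 km

1190 m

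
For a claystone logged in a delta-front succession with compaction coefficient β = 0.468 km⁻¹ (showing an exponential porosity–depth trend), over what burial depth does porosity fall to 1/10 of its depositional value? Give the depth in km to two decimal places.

4.92 km

φ/φ₀ = 1/10 ⇒ exp(−β·Z) = 1/10 ⇒ Z = ln(10) / β
Z = 2.3026 / 0.468 = 4.920 km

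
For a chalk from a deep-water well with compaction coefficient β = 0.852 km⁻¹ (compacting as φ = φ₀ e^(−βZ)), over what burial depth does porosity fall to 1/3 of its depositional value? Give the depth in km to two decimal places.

1.29 km

φ/φ₀ = 1/3 ⇒ exp(−β·Z) = 1/3 ⇒ Z = ln(3) / β
Z = 1.0986 / 0.852 = 1.289 km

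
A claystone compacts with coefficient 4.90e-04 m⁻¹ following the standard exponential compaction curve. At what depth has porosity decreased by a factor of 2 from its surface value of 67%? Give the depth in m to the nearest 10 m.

Working in km (1 km = 1000 m; β in km⁻¹ = β in m⁻¹ × 1000):
phi/phi₀ = 1/2 ⇒ exp(−β·z) = 1/2 ⇒ z = ln(2) / β
z = 0.6931 / 0.49 = 1.415 km

1410 m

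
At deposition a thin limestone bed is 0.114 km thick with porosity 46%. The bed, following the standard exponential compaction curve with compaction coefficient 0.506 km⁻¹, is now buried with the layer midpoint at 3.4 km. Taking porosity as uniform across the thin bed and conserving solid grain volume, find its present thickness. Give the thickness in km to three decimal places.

0.067 km

Porosity at 3.4 km: n = 0.46·exp(−0.506×3.4) = 0.0823
Solid-volume conservation: h(1−n) = h₀(1−n₀) ⇒ h = h₀·(1−n₀)/(1−n)
h = 0.114 × (1 − 0.46)/(1 − 0.0823) = 0.114 × 0.5885 = 0.0671 km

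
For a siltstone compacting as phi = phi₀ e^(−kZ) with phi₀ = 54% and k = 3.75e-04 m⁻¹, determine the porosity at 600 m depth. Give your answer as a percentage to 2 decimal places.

43.12%

Working in km (1 km = 1000 m; k in km⁻¹ = k in m⁻¹ × 1000):
phi = phi₀·exp(−k·Z) = 0.54 × exp(−0.375 × 0.6) = 0.54 × exp(−0.225)
  = 0.54 × 0.7985 = 0.4312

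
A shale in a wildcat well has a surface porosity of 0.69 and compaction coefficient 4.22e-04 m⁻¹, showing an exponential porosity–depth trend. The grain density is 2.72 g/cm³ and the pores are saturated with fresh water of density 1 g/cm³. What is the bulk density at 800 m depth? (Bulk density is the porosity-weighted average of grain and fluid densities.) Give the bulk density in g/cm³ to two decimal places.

Working in km (1 km = 1000 m; c in km⁻¹ = c in m⁻¹ × 1000):
Porosity at depth: phi = 0.69·exp(−0.422×0.8) = 0.69×0.7135 = 0.4923
Bulk density: ρ_b = (1−phi)ρ_g + phi·ρ_f = 0.5077×2.72 + 0.4923×1
       = 1.381 + 0.492 = 1.873 g/cm³

1.87 g/cm³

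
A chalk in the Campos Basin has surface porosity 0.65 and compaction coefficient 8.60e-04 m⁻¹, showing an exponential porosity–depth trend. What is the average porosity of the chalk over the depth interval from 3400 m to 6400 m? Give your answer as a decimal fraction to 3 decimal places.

0.013

Working in km (1 km = 1000 m; β in km⁻¹ = β in m⁻¹ × 1000):
⟨n⟩ = (1/(z₂−z₁)) ∫ n₀ e^(−βz) dz = n₀·(e^(−β·z₁) − e^(−β·z₂)) / (β·(z₂−z₁))
e^(−0.86×3.4) = 0.0537; e^(−0.86×6.4) = 0.0041
⟨n⟩ = 0.65 × (0.0537 − 0.0041) / (0.86 × 3) = 0.65 × 0.0192 = 0.0125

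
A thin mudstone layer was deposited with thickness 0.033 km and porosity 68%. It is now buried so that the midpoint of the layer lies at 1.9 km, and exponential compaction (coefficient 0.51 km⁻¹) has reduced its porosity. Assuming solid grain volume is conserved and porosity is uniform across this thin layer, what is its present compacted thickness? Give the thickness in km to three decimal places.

0.014 km

Porosity at 1.9 km: φ = 0.68·exp(−0.51×1.9) = 0.2580
Solid-volume conservation: h(1−φ) = h₀(1−φ₀) ⇒ h = h₀·(1−φ₀)/(1−φ)
h = 0.033 × (1 − 0.68)/(1 − 0.2580) = 0.033 × 0.4313 = 0.0142 km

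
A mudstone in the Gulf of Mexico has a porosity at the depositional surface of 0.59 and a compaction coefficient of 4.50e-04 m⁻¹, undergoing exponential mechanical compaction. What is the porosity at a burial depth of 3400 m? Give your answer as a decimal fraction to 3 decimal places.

0.128

Working in km (1 km = 1000 m; k in km⁻¹ = k in m⁻¹ × 1000):
n = n₀·exp(−k·d) = 0.59 × exp(−0.45 × 3.4) = 0.59 × exp(−1.53)
  = 0.59 × 0.2165 = 0.1278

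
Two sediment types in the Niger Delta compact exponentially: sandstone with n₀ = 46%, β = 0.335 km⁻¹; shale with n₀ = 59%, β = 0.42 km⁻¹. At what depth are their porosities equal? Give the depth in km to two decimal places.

2.93 km

Set n₀ₐ e^(−βₐZ) = n₀ᵦ e^(−βᵦZ) ⇒ ln(n₀ₐ/n₀ᵦ) = (βₐ − βᵦ)·Z
Z = ln(0.46/0.59) / (0.335 − 0.42) = -0.2489 / -0.085 = 2.928 km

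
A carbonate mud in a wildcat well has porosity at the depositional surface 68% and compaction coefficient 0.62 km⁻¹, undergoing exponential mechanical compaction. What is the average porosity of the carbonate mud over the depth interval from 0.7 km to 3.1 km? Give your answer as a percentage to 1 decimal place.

22.9%

⟨φ⟩ = (1/(d₂−d₁)) ∫ φ₀ e^(−kd) dd = φ₀·(e^(−k·d₁) − e^(−k·d₂)) / (k·(d₂−d₁))
e^(−0.62×0.7) = 0.6479; e^(−0.62×3.1) = 0.1463
⟨φ⟩ = 0.68 × (0.6479 − 0.1463) / (0.62 × 2.4) = 0.68 × 0.3371 = 0.2292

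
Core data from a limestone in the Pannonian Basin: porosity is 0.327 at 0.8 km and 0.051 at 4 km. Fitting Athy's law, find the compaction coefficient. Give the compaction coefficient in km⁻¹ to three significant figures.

Athy: phi(Z) = phi₀ e^(−βZ) ⇒ phi₁/phi₂ = e^{β(Z₂−Z₁)} ⇒ β = ln(phi₁/phi₂)/(Z₂−Z₁)
β = ln(0.327/0.051) / (4 − 0.8) = ln(6.412) / 3.2 = 1.8581 / 3.2 = 0.5807 km⁻¹

0.581 km⁻¹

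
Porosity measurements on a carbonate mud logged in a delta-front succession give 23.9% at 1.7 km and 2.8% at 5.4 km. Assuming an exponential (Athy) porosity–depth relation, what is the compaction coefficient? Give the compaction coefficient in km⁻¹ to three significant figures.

0.580 km⁻¹

Athy: n(z) = n₀ e^(−kz) ⇒ n₁/n₂ = e^{k(z₂−z₁)} ⇒ k = ln(n₁/n₂)/(z₂−z₁)
k = ln(0.239/0.028) / (5.4 − 1.7) = ln(8.536) / 3.7 = 2.1443 / 3.7 = 0.5795 km⁻¹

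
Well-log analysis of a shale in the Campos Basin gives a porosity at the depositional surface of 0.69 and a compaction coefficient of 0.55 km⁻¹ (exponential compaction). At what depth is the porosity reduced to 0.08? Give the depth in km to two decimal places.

3.92 km

Invert Athy's law: z = ln(φ₀/φ) / k
z = ln(0.69/0.08) / 0.55 = ln(8.625) / 0.55 = 2.1547 / 0.55 = 3.918 km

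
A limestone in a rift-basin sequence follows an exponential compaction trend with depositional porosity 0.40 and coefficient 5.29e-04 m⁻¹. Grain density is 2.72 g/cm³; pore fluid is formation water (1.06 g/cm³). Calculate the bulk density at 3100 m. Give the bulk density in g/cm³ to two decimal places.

2.59 g/cm³

Working in km (1 km = 1000 m; k in km⁻¹ = k in m⁻¹ × 1000):
Porosity at depth: phi = 0.4·exp(−0.529×3.1) = 0.4×0.1940 = 0.0776
Bulk density: ρ_b = (1−phi)ρ_g + phi·ρ_f = 0.9224×2.72 + 0.0776×1.06
       = 2.509 + 0.082 = 2.591 g/cm³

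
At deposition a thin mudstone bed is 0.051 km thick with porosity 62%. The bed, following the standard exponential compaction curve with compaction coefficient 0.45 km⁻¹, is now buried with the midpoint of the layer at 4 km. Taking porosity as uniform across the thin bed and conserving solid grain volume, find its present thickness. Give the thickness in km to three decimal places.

Porosity at 4 km: φ = 0.62·exp(−0.45×4) = 0.1025
Solid-volume conservation: h(1−φ) = h₀(1−φ₀) ⇒ h = h₀·(1−φ₀)/(1−φ)
h = 0.051 × (1 − 0.62)/(1 − 0.1025) = 0.051 × 0.4234 = 0.0216 km

0.022 km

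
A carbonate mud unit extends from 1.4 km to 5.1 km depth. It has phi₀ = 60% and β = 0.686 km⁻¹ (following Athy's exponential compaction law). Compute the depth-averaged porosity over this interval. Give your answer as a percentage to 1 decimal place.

8.3%

⟨phi⟩ = (1/(d₂−d₁)) ∫ phi₀ e^(−βd) dd = phi₀·(e^(−β·d₁) − e^(−β·d₂)) / (β·(d₂−d₁))
e^(−0.686×1.4) = 0.3827; e^(−0.686×5.1) = 0.0302
⟨phi⟩ = 0.6 × (0.3827 − 0.0302) / (0.686 × 3.7) = 0.6 × 0.1389 = 0.0833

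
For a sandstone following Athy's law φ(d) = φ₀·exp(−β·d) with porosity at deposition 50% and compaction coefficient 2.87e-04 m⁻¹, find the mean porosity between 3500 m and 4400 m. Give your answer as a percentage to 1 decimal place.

16.1%

Working in km (1 km = 1000 m; β in km⁻¹ = β in m⁻¹ × 1000):
⟨φ⟩ = (1/(d₂−d₁)) ∫ φ₀ e^(−βd) dd = φ₀·(e^(−β·d₁) − e^(−β·d₂)) / (β·(d₂−d₁))
e^(−0.287×3.5) = 0.3662; e^(−0.287×4.4) = 0.2829
⟨φ⟩ = 0.5 × (0.3662 − 0.2829) / (0.287 × 0.9) = 0.5 × 0.3228 = 0.1614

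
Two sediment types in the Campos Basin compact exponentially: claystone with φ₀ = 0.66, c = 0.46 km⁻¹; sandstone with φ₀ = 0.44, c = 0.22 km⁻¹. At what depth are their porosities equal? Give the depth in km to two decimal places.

Set φ₀ₐ e^(−cₐz) = φ₀ᵦ e^(−cᵦz) ⇒ ln(φ₀ₐ/φ₀ᵦ) = (cₐ − cᵦ)·z
z = ln(0.66/0.44) / (0.46 − 0.22) = 0.4055 / 0.24 = 1.689 km

1.69 km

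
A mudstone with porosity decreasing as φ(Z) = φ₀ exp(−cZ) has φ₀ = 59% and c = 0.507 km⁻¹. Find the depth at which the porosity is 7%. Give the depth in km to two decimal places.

4.20 km

Invert Athy's law: Z = ln(φ₀/φ) / c
Z = ln(0.59/0.07) / 0.507 = ln(8.429) / 0.507 = 2.1316 / 0.507 = 4.204 km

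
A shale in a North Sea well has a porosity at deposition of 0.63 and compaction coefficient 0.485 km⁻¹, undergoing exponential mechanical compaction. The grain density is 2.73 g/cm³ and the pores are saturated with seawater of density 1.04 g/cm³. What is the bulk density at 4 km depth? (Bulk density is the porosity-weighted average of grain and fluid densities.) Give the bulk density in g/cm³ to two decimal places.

Porosity at depth: phi = 0.63·exp(−0.485×4) = 0.63×0.1437 = 0.0905
Bulk density: ρ_b = (1−phi)ρ_g + phi·ρ_f = 0.9095×2.73 + 0.0905×1.04
       = 2.483 + 0.094 = 2.577 g/cm³

2.58 g/cm³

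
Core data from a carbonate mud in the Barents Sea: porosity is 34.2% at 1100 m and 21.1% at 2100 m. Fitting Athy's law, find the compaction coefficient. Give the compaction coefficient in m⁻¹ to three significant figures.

0.000483 m⁻¹

Working in km (1 km = 1000 m; k in km⁻¹ = k in m⁻¹ × 1000):
Athy: n(d) = n₀ e^(−kd) ⇒ n₁/n₂ = e^{k(d₂−d₁)} ⇒ k = ln(n₁/n₂)/(d₂−d₁)
k = ln(0.342/0.211) / (2.1 − 1.1) = ln(1.621) / 1 = 0.4830 / 1 = 0.483 km⁻¹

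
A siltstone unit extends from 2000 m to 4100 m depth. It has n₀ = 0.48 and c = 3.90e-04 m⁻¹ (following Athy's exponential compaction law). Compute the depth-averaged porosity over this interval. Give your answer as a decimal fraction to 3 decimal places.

0.150

Working in km (1 km = 1000 m; c in km⁻¹ = c in m⁻¹ × 1000):
⟨n⟩ = (1/(d₂−d₁)) ∫ n₀ e^(−cd) dd = n₀·(e^(−c·d₁) − e^(−c·d₂)) / (c·(d₂−d₁))
e^(−0.39×2) = 0.4584; e^(−0.39×4.1) = 0.2021
⟨n⟩ = 0.48 × (0.4584 − 0.2021) / (0.39 × 2.1) = 0.48 × 0.3130 = 0.1502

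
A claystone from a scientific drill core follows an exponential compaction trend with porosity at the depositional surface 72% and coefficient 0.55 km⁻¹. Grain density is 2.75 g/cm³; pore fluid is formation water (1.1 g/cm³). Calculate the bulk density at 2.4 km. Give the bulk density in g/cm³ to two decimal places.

Porosity at depth: n = 0.72·exp(−0.55×2.4) = 0.72×0.2671 = 0.1923
Bulk density: ρ_b = (1−n)ρ_g + n·ρ_f = 0.8077×2.75 + 0.1923×1.1
       = 2.221 + 0.212 = 2.433 g/cm³

2.43 g/cm³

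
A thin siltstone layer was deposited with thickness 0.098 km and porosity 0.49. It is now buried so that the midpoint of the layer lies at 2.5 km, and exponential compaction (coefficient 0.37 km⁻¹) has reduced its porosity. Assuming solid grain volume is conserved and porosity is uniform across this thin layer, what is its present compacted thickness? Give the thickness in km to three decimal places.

0.062 km

Porosity at 2.5 km: φ = 0.49·exp(−0.37×2.5) = 0.1943
Solid-volume conservation: h(1−φ) = h₀(1−φ₀) ⇒ h = h₀·(1−φ₀)/(1−φ)
h = 0.098 × (1 − 0.49)/(1 − 0.1943) = 0.098 × 0.6330 = 0.0620 km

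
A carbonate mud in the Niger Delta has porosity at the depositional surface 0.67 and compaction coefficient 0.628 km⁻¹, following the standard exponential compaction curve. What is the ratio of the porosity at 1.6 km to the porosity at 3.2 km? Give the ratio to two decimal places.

φ(d₁)/φ(d₂) = e^(−c·d₁)/e^(−c·d₂) = e^{c(d₂−d₁)}
= exp(0.628 × 1.6) = exp(1.005) = 2.7314

2.73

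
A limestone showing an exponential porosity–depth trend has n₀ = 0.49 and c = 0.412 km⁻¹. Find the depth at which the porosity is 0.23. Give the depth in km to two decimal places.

1.84 km

Invert Athy's law: Z = ln(n₀/n) / c
Z = ln(0.49/0.23) / 0.412 = ln(2.13) / 0.412 = 0.7563 / 0.412 = 1.836 km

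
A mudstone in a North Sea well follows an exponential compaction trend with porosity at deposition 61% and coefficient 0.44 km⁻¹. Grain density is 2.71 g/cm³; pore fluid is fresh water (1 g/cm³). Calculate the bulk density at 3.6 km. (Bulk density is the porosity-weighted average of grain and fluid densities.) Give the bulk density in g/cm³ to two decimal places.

Porosity at depth: phi = 0.61·exp(−0.44×3.6) = 0.61×0.2052 = 0.1251
Bulk density: ρ_b = (1−phi)ρ_g + phi·ρ_f = 0.8749×2.71 + 0.1251×1
       = 2.371 + 0.125 = 2.496 g/cm³

2.50 g/cm³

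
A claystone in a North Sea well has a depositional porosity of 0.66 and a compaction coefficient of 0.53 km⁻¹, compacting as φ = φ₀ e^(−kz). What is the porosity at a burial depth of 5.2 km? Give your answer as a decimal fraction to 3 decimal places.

φ = φ₀·exp(−k·z) = 0.66 × exp(−0.53 × 5.2) = 0.66 × exp(−2.756)
  = 0.66 × 0.0635 = 0.0419

0.042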